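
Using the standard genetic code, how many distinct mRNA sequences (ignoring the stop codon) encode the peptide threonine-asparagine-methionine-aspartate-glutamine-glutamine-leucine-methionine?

384

Thr: 4 codons.
Asn: 2 codons.
Met: 1 codon.
Asp: 2 codons.
Gln: 2 codons.
Gln: 2 codons.
Leu: 6 codons.
Met: 1 codon.
4 × 2 × 1 × 2 × 2 × 2 × 6 × 1 = 384.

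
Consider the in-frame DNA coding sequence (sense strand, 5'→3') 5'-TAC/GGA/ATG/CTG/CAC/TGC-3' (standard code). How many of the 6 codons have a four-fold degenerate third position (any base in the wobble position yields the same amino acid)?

Codon 1 TAC (Tyr): third position 2-fold.
Codon 2 GGA (Gly): third position 4-fold.
Codon 3 ATG (Met): third position 1-fold.
Codon 4 CTG (Leu): third position 4-fold.
Codon 5 CAC (His): third position 2-fold.
Codon 6 TGC (Cys): third position 2-fold.
Four-fold degenerate third positions: 2.

2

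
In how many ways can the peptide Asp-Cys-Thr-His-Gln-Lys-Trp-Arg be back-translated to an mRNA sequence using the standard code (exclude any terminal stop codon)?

Asp: 2 codons.
Cys: 2 codons.
Thr: 4 codons.
His: 2 codons.
Gln: 2 codons.
Lys: 2 codons.
Trp: 1 codon.
Arg: 6 codons.
2 × 2 × 4 × 2 × 2 × 2 × 1 × 6 = 768.

768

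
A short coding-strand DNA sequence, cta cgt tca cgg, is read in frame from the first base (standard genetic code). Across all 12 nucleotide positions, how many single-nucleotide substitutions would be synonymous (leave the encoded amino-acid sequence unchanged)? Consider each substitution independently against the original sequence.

Codon 1 (CTA, Leu): 4 synonymous substitutions.
Codon 2 (CGT, Arg): 3 synonymous substitutions.
Codon 3 (TCA, Ser): 3 synonymous substitutions.
Codon 4 (CGG, Arg): 4 synonymous substitutions.
Total: 4 + 3 + 3 + 4 = 14.

14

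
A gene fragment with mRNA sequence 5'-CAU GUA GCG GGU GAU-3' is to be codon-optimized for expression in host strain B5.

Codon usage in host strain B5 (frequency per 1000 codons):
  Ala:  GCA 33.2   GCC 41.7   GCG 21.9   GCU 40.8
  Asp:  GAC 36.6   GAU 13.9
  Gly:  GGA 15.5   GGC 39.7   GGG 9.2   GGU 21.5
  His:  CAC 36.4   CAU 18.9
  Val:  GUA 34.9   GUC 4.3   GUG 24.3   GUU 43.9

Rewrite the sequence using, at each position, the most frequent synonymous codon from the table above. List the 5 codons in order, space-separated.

CAC GUU GCC GGC GAC

Codon 1 (His): best is CAC at 36.4.
Codon 2 (Val): best is GUU at 43.9.
Codon 3 (Ala): best is GCC at 41.7.
Codon 4 (Gly): best is GGC at 39.7.
Codon 5 (Asp): best is GAC at 36.6.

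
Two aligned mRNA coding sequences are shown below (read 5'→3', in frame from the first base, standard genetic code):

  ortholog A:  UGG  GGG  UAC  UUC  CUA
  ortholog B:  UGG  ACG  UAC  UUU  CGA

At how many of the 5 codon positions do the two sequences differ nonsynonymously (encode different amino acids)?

Codon 1: UGG Trp / UGG Trp — identical.
Codon 2: GGG Gly / ACG Thr — nonsynonymous.
Codon 3: UAC Tyr / UAC Tyr — identical.
Codon 4: UUC Phe / UUU Phe — synonymous.
Codon 5: CUA Leu / CGA Arg — nonsynonymous.
Nonsynonymous differences: 2.

2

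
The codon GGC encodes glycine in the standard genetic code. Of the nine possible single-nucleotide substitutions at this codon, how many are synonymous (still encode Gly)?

Position 1: none → 0 synonymous.
Position 2: none → 0 synonymous.
Position 3: GGU, GGA, GGG → 3 synonymous.
Total: 0 + 0 + 3 = 3.

3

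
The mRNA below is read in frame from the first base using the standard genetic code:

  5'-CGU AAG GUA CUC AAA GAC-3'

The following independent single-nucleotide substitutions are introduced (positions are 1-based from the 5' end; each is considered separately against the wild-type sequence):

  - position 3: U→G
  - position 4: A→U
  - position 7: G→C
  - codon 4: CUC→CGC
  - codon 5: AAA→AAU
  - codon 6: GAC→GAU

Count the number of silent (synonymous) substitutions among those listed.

2

Codon 1: CGU (Arg) → CGG (Arg) — synonymous.
Codon 2: AAG (Lys) → UAG (Stop) — nonsense.
Codon 3: GUA (Val) → CUA (Leu) — missense.
Codon 4: CUC (Leu) → CGC (Arg) — missense.
Codon 5: AAA (Lys) → AAU (Asn) — missense.
Codon 6: GAC (Asp) → GAU (Asp) — synonymous.
Synonymous: 2 of 6.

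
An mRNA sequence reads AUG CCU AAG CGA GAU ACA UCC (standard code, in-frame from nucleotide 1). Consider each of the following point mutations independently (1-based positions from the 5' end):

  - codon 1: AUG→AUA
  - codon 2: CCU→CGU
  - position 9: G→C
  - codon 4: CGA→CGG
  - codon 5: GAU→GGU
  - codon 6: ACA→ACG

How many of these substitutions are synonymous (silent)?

Codon 1: AUG (Met) → AUA (Ile) — missense.
Codon 2: CCU (Pro) → CGU (Arg) — missense.
Codon 3: AAG (Lys) → AAC (Asn) — missense.
Codon 4: CGA (Arg) → CGG (Arg) — synonymous.
Codon 5: GAU (Asp) → GGU (Gly) — missense.
Codon 6: ACA (Thr) → ACG (Thr) — synonymous.
Synonymous: 2 of 6.

2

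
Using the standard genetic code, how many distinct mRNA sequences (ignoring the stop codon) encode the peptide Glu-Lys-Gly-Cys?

Glu: 2 codons.
Lys: 2 codons.
Gly: 4 codons.
Cys: 2 codons.
2 × 2 × 4 × 2 = 32.

32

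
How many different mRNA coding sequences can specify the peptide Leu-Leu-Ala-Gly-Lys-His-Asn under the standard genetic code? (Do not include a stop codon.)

4608

Leu: 6 codons.
Leu: 6 codons.
Ala: 4 codons.
Gly: 4 codons.
Lys: 2 codons.
His: 2 codons.
Asn: 2 codons.
6 × 6 × 4 × 4 × 2 × 2 × 2 = 4608.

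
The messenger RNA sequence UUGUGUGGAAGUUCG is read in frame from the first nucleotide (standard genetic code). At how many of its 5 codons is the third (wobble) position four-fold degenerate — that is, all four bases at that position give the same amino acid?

2

Codon 1 UUG (Leu): third position 2-fold.
Codon 2 UGU (Cys): third position 2-fold.
Codon 3 GGA (Gly): third position 4-fold.
Codon 4 AGU (Ser): third position 2-fold.
Codon 5 UCG (Ser): third position 4-fold.
Four-fold degenerate third positions: 2.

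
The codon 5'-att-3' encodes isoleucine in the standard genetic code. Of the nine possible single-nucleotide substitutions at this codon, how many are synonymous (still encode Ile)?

Position 1: none → 0 synonymous.
Position 2: none → 0 synonymous.
Position 3: ATC, ATA → 2 synonymous.
Total: 0 + 0 + 2 = 2.

2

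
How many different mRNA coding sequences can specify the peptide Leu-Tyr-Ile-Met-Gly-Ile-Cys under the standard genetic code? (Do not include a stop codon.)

864

Leu: 6 codons.
Tyr: 2 codons.
Ile: 3 codons.
Met: 1 codon.
Gly: 4 codons.
Ile: 3 codons.
Cys: 2 codons.
6 × 2 × 3 × 1 × 4 × 3 × 2 = 864.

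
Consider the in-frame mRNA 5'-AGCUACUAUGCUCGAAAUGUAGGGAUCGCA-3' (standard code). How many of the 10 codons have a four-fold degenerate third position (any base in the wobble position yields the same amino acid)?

Codon 1 AGC (Ser): third position 2-fold.
Codon 2 UAC (Tyr): third position 2-fold.
Codon 3 UAU (Tyr): third position 2-fold.
Codon 4 GCU (Ala): third position 4-fold.
Codon 5 CGA (Arg): third position 4-fold.
Codon 6 AAU (Asn): third position 2-fold.
Codon 7 GUA (Val): third position 4-fold.
Codon 8 GGG (Gly): third position 4-fold.
Codon 9 AUC (Ile): third position 3-fold.
Codon 10 GCA (Ala): third position 4-fold.
Four-fold degenerate third positions: 5.

5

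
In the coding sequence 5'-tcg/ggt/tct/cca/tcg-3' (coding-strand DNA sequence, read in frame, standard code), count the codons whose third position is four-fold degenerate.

Codon 1 TCG (Ser): third position 4-fold.
Codon 2 GGT (Gly): third position 4-fold.
Codon 3 TCT (Ser): third position 4-fold.
Codon 4 CCA (Pro): third position 4-fold.
Codon 5 TCG (Ser): third position 4-fold.
Four-fold degenerate third positions: 5.

5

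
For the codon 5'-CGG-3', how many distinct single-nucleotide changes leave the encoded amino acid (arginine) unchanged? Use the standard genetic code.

Position 1: AGG → 1 synonymous.
Position 2: none → 0 synonymous.
Position 3: CGU, CGC, CGA → 3 synonymous.
Total: 1 + 0 + 3 = 4.

4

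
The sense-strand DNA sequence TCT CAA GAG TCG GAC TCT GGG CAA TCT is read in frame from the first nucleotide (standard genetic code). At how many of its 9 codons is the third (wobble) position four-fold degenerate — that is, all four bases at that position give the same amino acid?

5

Codon 1 TCT (Ser): third position 4-fold.
Codon 2 CAA (Gln): third position 2-fold.
Codon 3 GAG (Glu): third position 2-fold.
Codon 4 TCG (Ser): third position 4-fold.
Codon 5 GAC (Asp): third position 2-fold.
Codon 6 TCT (Ser): third position 4-fold.
Codon 7 GGG (Gly): third position 4-fold.
Codon 8 CAA (Gln): third position 2-fold.
Codon 9 TCT (Ser): third position 4-fold.
Four-fold degenerate third positions: 5.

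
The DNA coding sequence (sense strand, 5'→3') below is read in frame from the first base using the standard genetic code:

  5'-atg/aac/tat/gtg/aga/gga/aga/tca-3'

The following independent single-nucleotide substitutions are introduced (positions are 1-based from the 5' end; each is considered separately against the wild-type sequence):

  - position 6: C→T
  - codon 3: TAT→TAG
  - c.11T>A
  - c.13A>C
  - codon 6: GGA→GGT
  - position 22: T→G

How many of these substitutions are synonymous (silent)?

3

Codon 2: AAC (Asn) → AAT (Asn) — synonymous.
Codon 3: TAT (Tyr) → TAG (Stop) — nonsense.
Codon 4: GTG (Val) → GAG (Glu) — missense.
Codon 5: AGA (Arg) → CGA (Arg) — synonymous.
Codon 6: GGA (Gly) → GGT (Gly) — synonymous.
Codon 8: TCA (Ser) → GCA (Ala) — missense.
Synonymous: 3 of 6.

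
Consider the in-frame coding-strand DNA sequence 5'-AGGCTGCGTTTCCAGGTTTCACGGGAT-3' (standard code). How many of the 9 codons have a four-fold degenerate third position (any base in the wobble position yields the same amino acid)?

Codon 1 AGG (Arg): third position 2-fold.
Codon 2 CTG (Leu): third position 4-fold.
Codon 3 CGT (Arg): third position 4-fold.
Codon 4 TTC (Phe): third position 2-fold.
Codon 5 CAG (Gln): third position 2-fold.
Codon 6 GTT (Val): third position 4-fold.
Codon 7 TCA (Ser): third position 4-fold.
Codon 8 CGG (Arg): third position 4-fold.
Codon 9 GAT (Asp): third position 2-fold.
Four-fold degenerate third positions: 5.

5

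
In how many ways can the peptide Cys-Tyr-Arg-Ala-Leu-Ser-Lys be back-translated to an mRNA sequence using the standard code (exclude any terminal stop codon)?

6912

Cys: 2 codons.
Tyr: 2 codons.
Arg: 6 codons.
Ala: 4 codons.
Leu: 6 codons.
Ser: 6 codons.
Lys: 2 codons.
2 × 2 × 6 × 4 × 6 × 6 × 2 = 6912.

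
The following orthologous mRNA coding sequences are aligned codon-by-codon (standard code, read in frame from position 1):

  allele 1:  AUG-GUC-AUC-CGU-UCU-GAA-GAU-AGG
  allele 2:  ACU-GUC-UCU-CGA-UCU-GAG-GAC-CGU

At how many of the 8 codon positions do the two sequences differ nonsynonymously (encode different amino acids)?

Codon 1: AUG Met / ACU Thr — nonsynonymous.
Codon 2: GUC Val / GUC Val — identical.
Codon 3: AUC Ile / UCU Ser — nonsynonymous.
Codon 4: CGU Arg / CGA Arg — synonymous.
Codon 5: UCU Ser / UCU Ser — identical.
Codon 6: GAA Glu / GAG Glu — synonymous.
Codon 7: GAU Asp / GAC Asp — synonymous.
Codon 8: AGG Arg / CGU Arg — synonymous.
Nonsynonymous differences: 2.

2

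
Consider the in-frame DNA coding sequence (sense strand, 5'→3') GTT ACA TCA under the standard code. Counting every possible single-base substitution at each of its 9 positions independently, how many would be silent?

Codon 1 (GTT, Val): 3 synonymous substitutions.
Codon 2 (ACA, Thr): 3 synonymous substitutions.
Codon 3 (TCA, Ser): 3 synonymous substitutions.
Total: 3 + 3 + 3 = 9.

9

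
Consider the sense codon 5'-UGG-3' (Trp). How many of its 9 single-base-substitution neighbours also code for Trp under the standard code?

0

Position 1: none → 0 synonymous.
Position 2: none → 0 synonymous.
Position 3: none → 0 synonymous.
Total: 0 + 0 + 0 = 0.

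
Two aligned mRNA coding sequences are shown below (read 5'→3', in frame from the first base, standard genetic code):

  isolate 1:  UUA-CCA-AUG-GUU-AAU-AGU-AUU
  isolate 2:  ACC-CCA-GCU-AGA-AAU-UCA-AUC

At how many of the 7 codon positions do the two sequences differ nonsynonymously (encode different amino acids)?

3

Codon 1: UUA Leu / ACC Thr — nonsynonymous.
Codon 2: CCA Pro / CCA Pro — identical.
Codon 3: AUG Met / GCU Ala — nonsynonymous.
Codon 4: GUU Val / AGA Arg — nonsynonymous.
Codon 5: AAU Asn / AAU Asn — identical.
Codon 6: AGU Ser / UCA Ser — synonymous.
Codon 7: AUU Ile / AUC Ile — synonymous.
Nonsynonymous differences: 3.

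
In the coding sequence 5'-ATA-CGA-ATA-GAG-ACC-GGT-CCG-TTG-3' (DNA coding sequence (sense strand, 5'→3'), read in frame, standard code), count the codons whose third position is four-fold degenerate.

Codon 1 ATA (Ile): third position 3-fold.
Codon 2 CGA (Arg): third position 4-fold.
Codon 3 ATA (Ile): third position 3-fold.
Codon 4 GAG (Glu): third position 2-fold.
Codon 5 ACC (Thr): third position 4-fold.
Codon 6 GGT (Gly): third position 4-fold.
Codon 7 CCG (Pro): third position 4-fold.
Codon 8 TTG (Leu): third position 2-fold.
Four-fold degenerate third positions: 4.

4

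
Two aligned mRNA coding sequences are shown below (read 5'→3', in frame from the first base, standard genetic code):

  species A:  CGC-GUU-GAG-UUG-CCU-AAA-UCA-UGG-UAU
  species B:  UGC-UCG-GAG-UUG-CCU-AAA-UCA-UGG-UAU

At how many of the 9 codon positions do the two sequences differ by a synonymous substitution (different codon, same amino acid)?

0

Codon 1: CGC Arg / UGC Cys — nonsynonymous.
Codon 2: GUU Val / UCG Ser — nonsynonymous.
Codon 3: GAG Glu / GAG Glu — identical.
Codon 4: UUG Leu / UUG Leu — identical.
Codon 5: CCU Pro / CCU Pro — identical.
Codon 6: AAA Lys / AAA Lys — identical.
Codon 7: UCA Ser / UCA Ser — identical.
Codon 8: UGG Trp / UGG Trp — identical.
Codon 9: UAU Tyr / UAU Tyr — identical.
Synonymous differences: 0.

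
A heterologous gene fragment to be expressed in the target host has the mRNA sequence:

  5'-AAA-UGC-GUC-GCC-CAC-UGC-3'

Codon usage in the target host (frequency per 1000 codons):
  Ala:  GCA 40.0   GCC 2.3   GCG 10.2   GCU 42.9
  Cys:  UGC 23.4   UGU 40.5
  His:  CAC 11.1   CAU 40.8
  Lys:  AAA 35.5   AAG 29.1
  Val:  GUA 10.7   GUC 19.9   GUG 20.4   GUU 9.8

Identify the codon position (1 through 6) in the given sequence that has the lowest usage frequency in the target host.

4

Codon 1 AAA (Lys): 35.5 per 1000.
Codon 2 UGC (Cys): 23.4 per 1000.
Codon 3 GUC (Val): 19.9 per 1000.
Codon 4 GCC (Ala): 2.3 per 1000.
Codon 5 CAC (His): 11.1 per 1000.
Codon 6 UGC (Cys): 23.4 per 1000.
Lowest frequency is 2.3 at codon 4.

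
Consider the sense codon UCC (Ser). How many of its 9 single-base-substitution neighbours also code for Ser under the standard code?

Position 1: none → 0 synonymous.
Position 2: none → 0 synonymous.
Position 3: UCU, UCA, UCG → 3 synonymous.
Total: 0 + 0 + 3 = 3.

3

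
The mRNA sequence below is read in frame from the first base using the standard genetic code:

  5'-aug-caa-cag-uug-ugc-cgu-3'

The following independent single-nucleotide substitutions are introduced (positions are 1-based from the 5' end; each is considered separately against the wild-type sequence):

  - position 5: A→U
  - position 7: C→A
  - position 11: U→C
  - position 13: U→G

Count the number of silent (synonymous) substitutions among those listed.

0

Codon 2: CAA (Gln) → CUA (Leu) — missense.
Codon 3: CAG (Gln) → AAG (Lys) — missense.
Codon 4: UUG (Leu) → UCG (Ser) — missense.
Codon 5: UGC (Cys) → GGC (Gly) — missense.
Synonymous: 0 of 4.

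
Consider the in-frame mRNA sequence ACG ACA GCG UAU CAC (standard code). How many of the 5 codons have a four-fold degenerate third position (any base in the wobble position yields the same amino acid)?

Codon 1 ACG (Thr): third position 4-fold.
Codon 2 ACA (Thr): third position 4-fold.
Codon 3 GCG (Ala): third position 4-fold.
Codon 4 UAU (Tyr): third position 2-fold.
Codon 5 CAC (His): third position 2-fold.
Four-fold degenerate third positions: 3.

3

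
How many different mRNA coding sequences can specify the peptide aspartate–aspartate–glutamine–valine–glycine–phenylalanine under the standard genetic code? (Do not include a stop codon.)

Asp: 2 codons.
Asp: 2 codons.
Gln: 2 codons.
Val: 4 codons.
Gly: 4 codons.
Phe: 2 codons.
2 × 2 × 2 × 4 × 4 × 2 = 256.

256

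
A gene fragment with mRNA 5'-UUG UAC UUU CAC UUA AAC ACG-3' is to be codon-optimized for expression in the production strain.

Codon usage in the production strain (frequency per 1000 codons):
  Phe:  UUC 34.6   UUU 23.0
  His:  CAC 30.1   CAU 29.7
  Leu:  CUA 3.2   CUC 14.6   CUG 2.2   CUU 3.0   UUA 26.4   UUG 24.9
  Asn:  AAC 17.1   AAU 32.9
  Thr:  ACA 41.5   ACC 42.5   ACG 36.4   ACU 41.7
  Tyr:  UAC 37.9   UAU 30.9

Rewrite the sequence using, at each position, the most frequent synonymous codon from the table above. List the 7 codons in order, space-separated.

Codon 1 (Leu): best is UUA at 26.4.
Codon 2 (Tyr): best is UAC at 37.9.
Codon 3 (Phe): best is UUC at 34.6.
Codon 4 (His): best is CAC at 30.1.
Codon 5 (Leu): best is UUA at 26.4.
Codon 6 (Asn): best is AAU at 32.9.
Codon 7 (Thr): best is ACC at 42.5.

UUA UAC UUC CAC UUA AAU ACC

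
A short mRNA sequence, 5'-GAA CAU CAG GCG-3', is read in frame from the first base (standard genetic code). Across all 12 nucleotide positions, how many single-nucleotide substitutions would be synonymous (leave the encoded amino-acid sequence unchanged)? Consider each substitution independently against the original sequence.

Codon 1 (GAA, Glu): 1 synonymous substitution.
Codon 2 (CAU, His): 1 synonymous substitution.
Codon 3 (CAG, Gln): 1 synonymous substitution.
Codon 4 (GCG, Ala): 3 synonymous substitutions.
Total: 1 + 1 + 1 + 3 = 6.

6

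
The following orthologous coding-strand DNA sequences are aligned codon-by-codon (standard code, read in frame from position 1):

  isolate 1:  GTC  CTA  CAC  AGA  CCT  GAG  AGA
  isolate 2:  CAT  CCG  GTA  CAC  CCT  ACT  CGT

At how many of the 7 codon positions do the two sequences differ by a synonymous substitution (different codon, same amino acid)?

1

Codon 1: GTC Val / CAT His — nonsynonymous.
Codon 2: CTA Leu / CCG Pro — nonsynonymous.
Codon 3: CAC His / GTA Val — nonsynonymous.
Codon 4: AGA Arg / CAC His — nonsynonymous.
Codon 5: CCT Pro / CCT Pro — identical.
Codon 6: GAG Glu / ACT Thr — nonsynonymous.
Codon 7: AGA Arg / CGT Arg — synonymous.
Synonymous differences: 1.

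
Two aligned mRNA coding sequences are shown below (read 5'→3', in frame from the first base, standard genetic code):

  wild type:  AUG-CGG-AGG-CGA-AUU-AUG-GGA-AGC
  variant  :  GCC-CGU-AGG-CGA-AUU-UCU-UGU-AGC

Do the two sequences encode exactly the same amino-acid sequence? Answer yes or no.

no

Codon 1: AUG Met / GCC Ala — nonsynonymous.
Codon 2: CGG Arg / CGU Arg — synonymous.
Codon 3: AGG Arg / AGG Arg — identical.
Codon 4: CGA Arg / CGA Arg — identical.
Codon 5: AUU Ile / AUU Ile — identical.
Codon 6: AUG Met / UCU Ser — nonsynonymous.
Codon 7: GGA Gly / UGU Cys — nonsynonymous.
Codon 8: AGC Ser / AGC Ser — identical.
Nonsynonymous differences: 3 → different protein.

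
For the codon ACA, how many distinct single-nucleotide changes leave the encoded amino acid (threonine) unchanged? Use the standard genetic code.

Position 1: none → 0 synonymous.
Position 2: none → 0 synonymous.
Position 3: ACT, ACC, ACG → 3 synonymous.
Total: 0 + 0 + 3 = 3.

3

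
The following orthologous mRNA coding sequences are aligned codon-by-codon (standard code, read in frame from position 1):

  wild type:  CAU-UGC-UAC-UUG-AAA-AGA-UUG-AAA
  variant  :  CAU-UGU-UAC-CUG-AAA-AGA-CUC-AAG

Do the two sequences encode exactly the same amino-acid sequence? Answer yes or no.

yes

Codon 1: CAU His / CAU His — identical.
Codon 2: UGC Cys / UGU Cys — synonymous.
Codon 3: UAC Tyr / UAC Tyr — identical.
Codon 4: UUG Leu / CUG Leu — synonymous.
Codon 5: AAA Lys / AAA Lys — identical.
Codon 6: AGA Arg / AGA Arg — identical.
Codon 7: UUG Leu / CUC Leu — synonymous.
Codon 8: AAA Lys / AAG Lys — synonymous.
Nonsynonymous differences: 0 → same protein.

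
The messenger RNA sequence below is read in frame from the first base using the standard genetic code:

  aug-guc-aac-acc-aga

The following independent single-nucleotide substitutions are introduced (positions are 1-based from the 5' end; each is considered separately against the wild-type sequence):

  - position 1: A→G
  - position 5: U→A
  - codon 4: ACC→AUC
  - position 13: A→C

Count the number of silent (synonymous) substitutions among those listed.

1

Codon 1: AUG (Met) → GUG (Val) — missense.
Codon 2: GUC (Val) → GAC (Asp) — missense.
Codon 4: ACC (Thr) → AUC (Ile) — missense.
Codon 5: AGA (Arg) → CGA (Arg) — synonymous.
Synonymous: 1 of 4.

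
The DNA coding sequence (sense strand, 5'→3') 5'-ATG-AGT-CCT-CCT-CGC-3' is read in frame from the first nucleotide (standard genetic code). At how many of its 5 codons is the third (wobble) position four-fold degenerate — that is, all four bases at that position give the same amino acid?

Codon 1 ATG (Met): third position 1-fold.
Codon 2 AGT (Ser): third position 2-fold.
Codon 3 CCT (Pro): third position 4-fold.
Codon 4 CCT (Pro): third position 4-fold.
Codon 5 CGC (Arg): third position 4-fold.
Four-fold degenerate third positions: 3.

3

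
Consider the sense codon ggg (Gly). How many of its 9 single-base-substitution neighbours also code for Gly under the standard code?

3

Position 1: none → 0 synonymous.
Position 2: none → 0 synonymous.
Position 3: GGU, GGC, GGA → 3 synonymous.
Total: 0 + 0 + 3 = 3.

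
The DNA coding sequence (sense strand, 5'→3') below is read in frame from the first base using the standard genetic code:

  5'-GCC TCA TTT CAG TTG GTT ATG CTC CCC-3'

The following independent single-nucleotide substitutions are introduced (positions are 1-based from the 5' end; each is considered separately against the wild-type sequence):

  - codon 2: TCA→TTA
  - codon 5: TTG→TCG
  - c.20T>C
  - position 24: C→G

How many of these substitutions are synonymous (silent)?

Codon 2: TCA (Ser) → TTA (Leu) — missense.
Codon 5: TTG (Leu) → TCG (Ser) — missense.
Codon 7: ATG (Met) → ACG (Thr) — missense.
Codon 8: CTC (Leu) → CTG (Leu) — synonymous.
Synonymous: 1 of 4.

1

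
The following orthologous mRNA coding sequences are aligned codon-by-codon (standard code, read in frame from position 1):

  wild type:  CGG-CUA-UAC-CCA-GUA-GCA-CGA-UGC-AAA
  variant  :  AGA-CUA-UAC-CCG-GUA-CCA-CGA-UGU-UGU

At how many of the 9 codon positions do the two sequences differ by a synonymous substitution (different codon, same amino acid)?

3

Codon 1: CGG Arg / AGA Arg — synonymous.
Codon 2: CUA Leu / CUA Leu — identical.
Codon 3: UAC Tyr / UAC Tyr — identical.
Codon 4: CCA Pro / CCG Pro — synonymous.
Codon 5: GUA Val / GUA Val — identical.
Codon 6: GCA Ala / CCA Pro — nonsynonymous.
Codon 7: CGA Arg / CGA Arg — identical.
Codon 8: UGC Cys / UGU Cys — synonymous.
Codon 9: AAA Lys / UGU Cys — nonsynonymous.
Synonymous differences: 3.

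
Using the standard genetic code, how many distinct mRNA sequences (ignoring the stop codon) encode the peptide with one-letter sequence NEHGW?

32

Asn: 2 codons.
Glu: 2 codons.
His: 2 codons.
Gly: 4 codons.
Trp: 1 codon.
2 × 2 × 2 × 4 × 1 = 32.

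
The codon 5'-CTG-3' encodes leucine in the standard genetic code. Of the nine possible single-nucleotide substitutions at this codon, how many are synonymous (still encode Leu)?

Position 1: TTG → 1 synonymous.
Position 2: none → 0 synonymous.
Position 3: CTT, CTC, CTA → 3 synonymous.
Total: 1 + 0 + 3 = 4.

4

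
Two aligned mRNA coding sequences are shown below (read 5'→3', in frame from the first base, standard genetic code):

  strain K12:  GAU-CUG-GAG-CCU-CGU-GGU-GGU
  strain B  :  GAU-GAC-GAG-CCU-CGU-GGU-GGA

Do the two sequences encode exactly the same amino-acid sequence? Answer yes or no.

no

Codon 1: GAU Asp / GAU Asp — identical.
Codon 2: CUG Leu / GAC Asp — nonsynonymous.
Codon 3: GAG Glu / GAG Glu — identical.
Codon 4: CCU Pro / CCU Pro — identical.
Codon 5: CGU Arg / CGU Arg — identical.
Codon 6: GGU Gly / GGU Gly — identical.
Codon 7: GGU Gly / GGA Gly — synonymous.
Nonsynonymous differences: 1 → different protein.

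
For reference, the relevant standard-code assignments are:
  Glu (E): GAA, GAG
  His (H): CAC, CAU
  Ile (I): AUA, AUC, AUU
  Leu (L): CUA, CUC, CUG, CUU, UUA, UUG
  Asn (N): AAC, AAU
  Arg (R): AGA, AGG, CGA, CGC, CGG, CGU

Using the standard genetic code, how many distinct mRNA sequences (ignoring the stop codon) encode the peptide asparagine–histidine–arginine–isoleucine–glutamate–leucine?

864

Asn: 2 codons.
His: 2 codons.
Arg: 6 codons.
Ile: 3 codons.
Glu: 2 codons.
Leu: 6 codons.
2 × 2 × 6 × 3 × 2 × 6 = 864.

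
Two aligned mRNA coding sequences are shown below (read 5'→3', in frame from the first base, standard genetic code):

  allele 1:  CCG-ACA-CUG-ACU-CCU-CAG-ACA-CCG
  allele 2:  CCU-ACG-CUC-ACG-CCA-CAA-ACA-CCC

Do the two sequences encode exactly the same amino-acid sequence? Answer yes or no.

Codon 1: CCG Pro / CCU Pro — synonymous.
Codon 2: ACA Thr / ACG Thr — synonymous.
Codon 3: CUG Leu / CUC Leu — synonymous.
Codon 4: ACU Thr / ACG Thr — synonymous.
Codon 5: CCU Pro / CCA Pro — synonymous.
Codon 6: CAG Gln / CAA Gln — synonymous.
Codon 7: ACA Thr / ACA Thr — identical.
Codon 8: CCG Pro / CCC Pro — synonymous.
Nonsynonymous differences: 0 → same protein.

yes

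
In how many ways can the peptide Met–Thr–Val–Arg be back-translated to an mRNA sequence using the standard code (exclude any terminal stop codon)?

96

Met: 1 codon.
Thr: 4 codons.
Val: 4 codons.
Arg: 6 codons.
1 × 4 × 4 × 6 = 96.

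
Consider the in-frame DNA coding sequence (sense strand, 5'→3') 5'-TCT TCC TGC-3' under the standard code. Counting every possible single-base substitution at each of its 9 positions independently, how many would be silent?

7

Codon 1 (TCT, Ser): 3 synonymous substitutions.
Codon 2 (TCC, Ser): 3 synonymous substitutions.
Codon 3 (TGC, Cys): 1 synonymous substitution.
Total: 3 + 3 + 1 = 7.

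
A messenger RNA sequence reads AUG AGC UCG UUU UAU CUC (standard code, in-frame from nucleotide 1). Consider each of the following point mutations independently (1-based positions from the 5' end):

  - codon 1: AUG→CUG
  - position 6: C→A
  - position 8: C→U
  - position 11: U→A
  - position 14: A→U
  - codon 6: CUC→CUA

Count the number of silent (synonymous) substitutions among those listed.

1

Codon 1: AUG (Met) → CUG (Leu) — missense.
Codon 2: AGC (Ser) → AGA (Arg) — missense.
Codon 3: UCG (Ser) → UUG (Leu) — missense.
Codon 4: UUU (Phe) → UAU (Tyr) — missense.
Codon 5: UAU (Tyr) → UUU (Phe) — missense.
Codon 6: CUC (Leu) → CUA (Leu) — synonymous.
Synonymous: 1 of 6.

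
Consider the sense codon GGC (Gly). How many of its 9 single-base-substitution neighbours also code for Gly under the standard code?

3

Position 1: none → 0 synonymous.
Position 2: none → 0 synonymous.
Position 3: GGT, GGA, GGG → 3 synonymous.
Total: 0 + 0 + 3 = 3.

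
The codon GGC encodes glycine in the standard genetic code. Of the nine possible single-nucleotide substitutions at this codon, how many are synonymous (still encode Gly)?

Position 1: none → 0 synonymous.
Position 2: none → 0 synonymous.
Position 3: GGU, GGA, GGG → 3 synonymous.
Total: 0 + 0 + 3 = 3.

3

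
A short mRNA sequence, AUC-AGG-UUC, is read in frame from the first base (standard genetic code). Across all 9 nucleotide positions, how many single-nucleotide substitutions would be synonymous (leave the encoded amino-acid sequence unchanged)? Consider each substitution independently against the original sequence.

Codon 1 (AUC, Ile): 2 synonymous substitutions.
Codon 2 (AGG, Arg): 2 synonymous substitutions.
Codon 3 (UUC, Phe): 1 synonymous substitution.
Total: 2 + 2 + 1 = 5.

5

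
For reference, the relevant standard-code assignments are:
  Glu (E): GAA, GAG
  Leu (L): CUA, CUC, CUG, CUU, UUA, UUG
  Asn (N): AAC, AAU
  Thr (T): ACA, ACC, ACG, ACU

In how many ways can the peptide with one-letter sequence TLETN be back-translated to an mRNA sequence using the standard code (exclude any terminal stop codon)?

Thr: 4 codons.
Leu: 6 codons.
Glu: 2 codons.
Thr: 4 codons.
Asn: 2 codons.
4 × 6 × 2 × 4 × 2 = 384.

384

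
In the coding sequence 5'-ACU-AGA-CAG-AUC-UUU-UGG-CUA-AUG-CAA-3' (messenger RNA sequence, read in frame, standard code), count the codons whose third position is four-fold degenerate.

2

Codon 1 ACU (Thr): third position 4-fold.
Codon 2 AGA (Arg): third position 2-fold.
Codon 3 CAG (Gln): third position 2-fold.
Codon 4 AUC (Ile): third position 3-fold.
Codon 5 UUU (Phe): third position 2-fold.
Codon 6 UGG (Trp): third position 1-fold.
Codon 7 CUA (Leu): third position 4-fold.
Codon 8 AUG (Met): third position 1-fold.
Codon 9 CAA (Gln): third position 2-fold.
Four-fold degenerate third positions: 2.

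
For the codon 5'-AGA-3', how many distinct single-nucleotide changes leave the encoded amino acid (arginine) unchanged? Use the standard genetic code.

2

Position 1: CGA → 1 synonymous.
Position 2: none → 0 synonymous.
Position 3: AGG → 1 synonymous.
Total: 1 + 0 + 1 = 2.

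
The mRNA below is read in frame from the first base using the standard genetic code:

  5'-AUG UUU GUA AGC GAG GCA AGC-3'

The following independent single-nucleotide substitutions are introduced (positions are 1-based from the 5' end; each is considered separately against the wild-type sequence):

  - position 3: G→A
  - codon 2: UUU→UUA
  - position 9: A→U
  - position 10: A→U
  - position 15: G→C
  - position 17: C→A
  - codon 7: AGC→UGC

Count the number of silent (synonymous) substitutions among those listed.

Codon 1: AUG (Met) → AUA (Ile) — missense.
Codon 2: UUU (Phe) → UUA (Leu) — missense.
Codon 3: GUA (Val) → GUU (Val) — synonymous.
Codon 4: AGC (Ser) → UGC (Cys) — missense.
Codon 5: GAG (Glu) → GAC (Asp) — missense.
Codon 6: GCA (Ala) → GAA (Glu) — missense.
Codon 7: AGC (Ser) → UGC (Cys) — missense.
Synonymous: 1 of 7.

1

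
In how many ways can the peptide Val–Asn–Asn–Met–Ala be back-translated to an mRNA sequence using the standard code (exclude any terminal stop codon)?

Val: 4 codons.
Asn: 2 codons.
Asn: 2 codons.
Met: 1 codon.
Ala: 4 codons.
4 × 2 × 2 × 1 × 4 = 64.

64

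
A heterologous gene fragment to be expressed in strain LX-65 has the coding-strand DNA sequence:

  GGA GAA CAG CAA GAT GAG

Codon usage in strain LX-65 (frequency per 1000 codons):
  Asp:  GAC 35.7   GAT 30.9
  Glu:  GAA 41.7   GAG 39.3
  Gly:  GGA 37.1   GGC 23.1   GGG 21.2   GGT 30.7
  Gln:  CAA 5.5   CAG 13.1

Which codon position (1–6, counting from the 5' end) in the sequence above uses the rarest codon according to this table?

4

Codon 1 GGA (Gly): 37.1 per 1000.
Codon 2 GAA (Glu): 41.7 per 1000.
Codon 3 CAG (Gln): 13.1 per 1000.
Codon 4 CAA (Gln): 5.5 per 1000.
Codon 5 GAT (Asp): 30.9 per 1000.
Codon 6 GAG (Glu): 39.3 per 1000.
Lowest frequency is 5.5 at codon 4.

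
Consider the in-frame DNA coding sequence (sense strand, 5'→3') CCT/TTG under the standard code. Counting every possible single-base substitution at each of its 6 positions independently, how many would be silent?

Codon 1 (CCT, Pro): 3 synonymous substitutions.
Codon 2 (TTG, Leu): 2 synonymous substitutions.
Total: 3 + 2 = 5.

5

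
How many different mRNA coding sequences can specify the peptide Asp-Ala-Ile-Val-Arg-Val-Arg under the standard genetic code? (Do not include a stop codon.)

13824

Asp: 2 codons.
Ala: 4 codons.
Ile: 3 codons.
Val: 4 codons.
Arg: 6 codons.
Val: 4 codons.
Arg: 6 codons.
2 × 4 × 3 × 4 × 6 × 4 × 6 = 13824.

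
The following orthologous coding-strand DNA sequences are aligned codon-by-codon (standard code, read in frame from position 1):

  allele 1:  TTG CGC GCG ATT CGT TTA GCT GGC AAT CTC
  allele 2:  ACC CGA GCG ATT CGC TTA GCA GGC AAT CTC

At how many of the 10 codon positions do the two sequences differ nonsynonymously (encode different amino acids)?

1

Codon 1: TTG Leu / ACC Thr — nonsynonymous.
Codon 2: CGC Arg / CGA Arg — synonymous.
Codon 3: GCG Ala / GCG Ala — identical.
Codon 4: ATT Ile / ATT Ile — identical.
Codon 5: CGT Arg / CGC Arg — synonymous.
Codon 6: TTA Leu / TTA Leu — identical.
Codon 7: GCT Ala / GCA Ala — synonymous.
Codon 8: GGC Gly / GGC Gly — identical.
Codon 9: AAT Asn / AAT Asn — identical.
Codon 10: CTC Leu / CTC Leu — identical.
Nonsynonymous differences: 1.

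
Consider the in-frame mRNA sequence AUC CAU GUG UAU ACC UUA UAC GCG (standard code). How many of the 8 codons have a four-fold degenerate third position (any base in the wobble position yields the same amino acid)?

Codon 1 AUC (Ile): third position 3-fold.
Codon 2 CAU (His): third position 2-fold.
Codon 3 GUG (Val): third position 4-fold.
Codon 4 UAU (Tyr): third position 2-fold.
Codon 5 ACC (Thr): third position 4-fold.
Codon 6 UUA (Leu): third position 2-fold.
Codon 7 UAC (Tyr): third position 2-fold.
Codon 8 GCG (Ala): third position 4-fold.
Four-fold degenerate third positions: 3.

3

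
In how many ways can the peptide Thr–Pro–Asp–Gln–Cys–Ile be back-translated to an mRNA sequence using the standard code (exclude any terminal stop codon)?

384

Thr: 4 codons.
Pro: 4 codons.
Asp: 2 codons.
Gln: 2 codons.
Cys: 2 codons.
Ile: 3 codons.
4 × 4 × 2 × 2 × 2 × 3 = 384.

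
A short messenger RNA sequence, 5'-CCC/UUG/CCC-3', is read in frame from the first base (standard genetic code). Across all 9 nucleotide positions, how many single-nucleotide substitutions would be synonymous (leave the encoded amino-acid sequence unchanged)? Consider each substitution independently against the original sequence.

8

Codon 1 (CCC, Pro): 3 synonymous substitutions.
Codon 2 (UUG, Leu): 2 synonymous substitutions.
Codon 3 (CCC, Pro): 3 synonymous substitutions.
Total: 3 + 2 + 3 = 8.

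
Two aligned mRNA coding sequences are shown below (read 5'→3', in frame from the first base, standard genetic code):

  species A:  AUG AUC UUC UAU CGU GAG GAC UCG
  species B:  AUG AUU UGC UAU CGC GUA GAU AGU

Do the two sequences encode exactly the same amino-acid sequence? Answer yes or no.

no

Codon 1: AUG Met / AUG Met — identical.
Codon 2: AUC Ile / AUU Ile — synonymous.
Codon 3: UUC Phe / UGC Cys — nonsynonymous.
Codon 4: UAU Tyr / UAU Tyr — identical.
Codon 5: CGU Arg / CGC Arg — synonymous.
Codon 6: GAG Glu / GUA Val — nonsynonymous.
Codon 7: GAC Asp / GAU Asp — synonymous.
Codon 8: UCG Ser / AGU Ser — synonymous.
Nonsynonymous differences: 2 → different protein.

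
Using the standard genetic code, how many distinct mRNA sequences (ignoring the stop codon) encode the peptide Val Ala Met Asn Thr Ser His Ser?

9216

Val: 4 codons.
Ala: 4 codons.
Met: 1 codon.
Asn: 2 codons.
Thr: 4 codons.
Ser: 6 codons.
His: 2 codons.
Ser: 6 codons.
4 × 4 × 1 × 2 × 4 × 6 × 2 × 6 = 9216.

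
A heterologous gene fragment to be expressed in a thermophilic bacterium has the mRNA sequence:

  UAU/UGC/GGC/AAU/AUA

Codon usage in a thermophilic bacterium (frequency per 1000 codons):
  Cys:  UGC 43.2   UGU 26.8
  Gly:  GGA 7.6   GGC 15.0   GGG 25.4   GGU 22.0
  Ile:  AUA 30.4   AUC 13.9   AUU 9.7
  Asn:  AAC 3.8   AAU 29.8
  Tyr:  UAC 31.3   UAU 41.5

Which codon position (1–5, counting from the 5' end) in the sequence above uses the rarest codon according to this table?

3

Codon 1 UAU (Tyr): 41.5 per 1000.
Codon 2 UGC (Cys): 43.2 per 1000.
Codon 3 GGC (Gly): 15.0 per 1000.
Codon 4 AAU (Asn): 29.8 per 1000.
Codon 5 AUA (Ile): 30.4 per 1000.
Lowest frequency is 15.0 at codon 3.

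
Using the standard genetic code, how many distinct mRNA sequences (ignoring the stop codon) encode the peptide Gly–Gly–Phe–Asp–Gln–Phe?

256

Gly: 4 codons.
Gly: 4 codons.
Phe: 2 codons.
Asp: 2 codons.
Gln: 2 codons.
Phe: 2 codons.
4 × 4 × 2 × 2 × 2 × 2 = 256.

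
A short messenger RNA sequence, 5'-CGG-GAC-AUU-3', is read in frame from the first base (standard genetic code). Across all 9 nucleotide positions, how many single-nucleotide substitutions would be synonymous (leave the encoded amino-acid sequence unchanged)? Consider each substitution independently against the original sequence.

7

Codon 1 (CGG, Arg): 4 synonymous substitutions.
Codon 2 (GAC, Asp): 1 synonymous substitution.
Codon 3 (AUU, Ile): 2 synonymous substitutions.
Total: 4 + 1 + 2 = 7.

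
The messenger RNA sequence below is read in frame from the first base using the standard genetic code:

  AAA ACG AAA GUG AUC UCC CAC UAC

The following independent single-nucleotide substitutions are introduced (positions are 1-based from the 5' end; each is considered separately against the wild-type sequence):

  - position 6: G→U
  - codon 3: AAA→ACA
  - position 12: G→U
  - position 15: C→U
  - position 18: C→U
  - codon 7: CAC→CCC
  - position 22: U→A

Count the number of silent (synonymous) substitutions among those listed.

Codon 2: ACG (Thr) → ACU (Thr) — synonymous.
Codon 3: AAA (Lys) → ACA (Thr) — missense.
Codon 4: GUG (Val) → GUU (Val) — synonymous.
Codon 5: AUC (Ile) → AUU (Ile) — synonymous.
Codon 6: UCC (Ser) → UCU (Ser) — synonymous.
Codon 7: CAC (His) → CCC (Pro) — missense.
Codon 8: UAC (Tyr) → AAC (Asn) — missense.
Synonymous: 4 of 7.

4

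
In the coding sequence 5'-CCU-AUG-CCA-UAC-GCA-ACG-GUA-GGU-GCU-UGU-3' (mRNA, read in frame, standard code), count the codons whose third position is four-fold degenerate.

Codon 1 CCU (Pro): third position 4-fold.
Codon 2 AUG (Met): third position 1-fold.
Codon 3 CCA (Pro): third position 4-fold.
Codon 4 UAC (Tyr): third position 2-fold.
Codon 5 GCA (Ala): third position 4-fold.
Codon 6 ACG (Thr): third position 4-fold.
Codon 7 GUA (Val): third position 4-fold.
Codon 8 GGU (Gly): third position 4-fold.
Codon 9 GCU (Ala): third position 4-fold.
Codon 10 UGU (Cys): third position 2-fold.
Four-fold degenerate third positions: 7.

7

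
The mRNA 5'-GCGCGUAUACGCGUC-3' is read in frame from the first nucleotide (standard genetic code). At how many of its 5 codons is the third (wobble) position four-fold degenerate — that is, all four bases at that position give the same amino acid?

Codon 1 GCG (Ala): third position 4-fold.
Codon 2 CGU (Arg): third position 4-fold.
Codon 3 AUA (Ile): third position 3-fold.
Codon 4 CGC (Arg): third position 4-fold.
Codon 5 GUC (Val): third position 4-fold.
Four-fold degenerate third positions: 4.

4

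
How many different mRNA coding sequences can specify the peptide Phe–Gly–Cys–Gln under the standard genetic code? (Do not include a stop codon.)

32

Phe: 2 codons.
Gly: 4 codons.
Cys: 2 codons.
Gln: 2 codons.
2 × 4 × 2 × 2 = 32.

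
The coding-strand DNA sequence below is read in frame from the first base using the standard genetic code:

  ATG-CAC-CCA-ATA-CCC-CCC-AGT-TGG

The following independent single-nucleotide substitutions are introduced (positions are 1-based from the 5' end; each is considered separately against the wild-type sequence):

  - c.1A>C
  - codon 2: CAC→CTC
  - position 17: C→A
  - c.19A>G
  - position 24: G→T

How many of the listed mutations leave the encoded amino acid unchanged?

0

Codon 1: ATG (Met) → CTG (Leu) — missense.
Codon 2: CAC (His) → CTC (Leu) — missense.
Codon 6: CCC (Pro) → CAC (His) — missense.
Codon 7: AGT (Ser) → GGT (Gly) — missense.
Codon 8: TGG (Trp) → TGT (Cys) — missense.
Synonymous: 0 of 5.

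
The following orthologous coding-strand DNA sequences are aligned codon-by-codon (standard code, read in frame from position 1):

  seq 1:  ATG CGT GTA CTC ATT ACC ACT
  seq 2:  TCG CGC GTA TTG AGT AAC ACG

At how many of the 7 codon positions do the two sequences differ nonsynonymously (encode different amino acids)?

Codon 1: ATG Met / TCG Ser — nonsynonymous.
Codon 2: CGT Arg / CGC Arg — synonymous.
Codon 3: GTA Val / GTA Val — identical.
Codon 4: CTC Leu / TTG Leu — synonymous.
Codon 5: ATT Ile / AGT Ser — nonsynonymous.
Codon 6: ACC Thr / AAC Asn — nonsynonymous.
Codon 7: ACT Thr / ACG Thr — synonymous.
Nonsynonymous differences: 3.

3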